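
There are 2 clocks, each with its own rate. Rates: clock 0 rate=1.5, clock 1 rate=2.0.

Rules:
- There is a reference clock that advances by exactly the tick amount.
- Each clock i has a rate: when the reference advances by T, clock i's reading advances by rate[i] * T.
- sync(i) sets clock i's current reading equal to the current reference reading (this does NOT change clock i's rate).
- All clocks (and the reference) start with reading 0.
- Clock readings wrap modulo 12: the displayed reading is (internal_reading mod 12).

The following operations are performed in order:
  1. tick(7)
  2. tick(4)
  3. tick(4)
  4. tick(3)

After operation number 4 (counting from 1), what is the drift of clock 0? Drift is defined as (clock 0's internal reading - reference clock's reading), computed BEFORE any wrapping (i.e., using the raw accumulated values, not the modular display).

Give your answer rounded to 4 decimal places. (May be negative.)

After op 1 tick(7): ref=7.0000 raw=[10.5000 14.0000]
After op 2 tick(4): ref=11.0000 raw=[16.5000 22.0000]
After op 3 tick(4): ref=15.0000 raw=[22.5000 30.0000]
After op 4 tick(3): ref=18.0000 raw=[27.0000 36.0000]
Drift of clock 0 after op 4: 27.0000 - 18.0000 = 9.0000

Answer: 9.0000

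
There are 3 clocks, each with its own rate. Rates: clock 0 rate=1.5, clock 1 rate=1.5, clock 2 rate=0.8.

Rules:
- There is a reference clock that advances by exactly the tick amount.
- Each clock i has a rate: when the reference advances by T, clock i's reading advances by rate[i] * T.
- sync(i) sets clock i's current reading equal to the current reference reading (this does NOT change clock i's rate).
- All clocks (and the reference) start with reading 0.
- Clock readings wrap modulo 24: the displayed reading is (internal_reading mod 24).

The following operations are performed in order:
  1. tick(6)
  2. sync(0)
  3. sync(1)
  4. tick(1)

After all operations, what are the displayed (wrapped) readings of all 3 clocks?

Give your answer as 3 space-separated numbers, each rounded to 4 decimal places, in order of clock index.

Answer: 7.5000 7.5000 5.6000

Derivation:
After op 1 tick(6): ref=6.0000 raw=[9.0000 9.0000 4.8000]
After op 2 sync(0): ref=6.0000 raw=[6.0000 9.0000 4.8000]
After op 3 sync(1): ref=6.0000 raw=[6.0000 6.0000 4.8000]
After op 4 tick(1): ref=7.0000 raw=[7.5000 7.5000 5.6000]
Wrap final raw readings (mod 24): 7.5000 mod 24 = 7.5000; 7.5000 mod 24 = 7.5000; 5.6000 mod 24 = 5.6000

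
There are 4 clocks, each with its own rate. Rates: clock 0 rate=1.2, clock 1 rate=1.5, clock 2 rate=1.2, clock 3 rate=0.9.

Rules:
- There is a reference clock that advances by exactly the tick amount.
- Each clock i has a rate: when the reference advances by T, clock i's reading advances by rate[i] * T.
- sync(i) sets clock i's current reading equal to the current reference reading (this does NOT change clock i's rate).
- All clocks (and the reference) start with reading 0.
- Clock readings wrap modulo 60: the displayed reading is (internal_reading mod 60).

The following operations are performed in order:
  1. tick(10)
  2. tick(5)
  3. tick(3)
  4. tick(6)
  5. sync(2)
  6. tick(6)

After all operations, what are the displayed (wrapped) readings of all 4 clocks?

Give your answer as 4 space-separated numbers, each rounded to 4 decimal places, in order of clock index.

Answer: 36.0000 45.0000 31.2000 27.0000

Derivation:
After op 1 tick(10): ref=10.0000 raw=[12.0000 15.0000 12.0000 9.0000]
After op 2 tick(5): ref=15.0000 raw=[18.0000 22.5000 18.0000 13.5000]
After op 3 tick(3): ref=18.0000 raw=[21.6000 27.0000 21.6000 16.2000]
After op 4 tick(6): ref=24.0000 raw=[28.8000 36.0000 28.8000 21.6000]
After op 5 sync(2): ref=24.0000 raw=[28.8000 36.0000 24.0000 21.6000]
After op 6 tick(6): ref=30.0000 raw=[36.0000 45.0000 31.2000 27.0000]
Wrap final raw readings (mod 60): 36.0000 mod 60 = 36.0000; 45.0000 mod 60 = 45.0000; 31.2000 mod 60 = 31.2000; 27.0000 mod 60 = 27.0000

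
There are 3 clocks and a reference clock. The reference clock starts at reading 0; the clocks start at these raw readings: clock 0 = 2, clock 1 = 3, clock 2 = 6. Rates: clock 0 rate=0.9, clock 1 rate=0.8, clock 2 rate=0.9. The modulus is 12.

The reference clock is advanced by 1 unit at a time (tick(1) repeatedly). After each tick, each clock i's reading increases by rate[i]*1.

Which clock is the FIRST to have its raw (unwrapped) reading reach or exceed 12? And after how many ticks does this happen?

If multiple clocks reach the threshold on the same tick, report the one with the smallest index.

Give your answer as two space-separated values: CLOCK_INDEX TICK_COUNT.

clock 0: start=2, rate=0.9, needs 12-2 = 10; ticks = ceil(10/0.9) = ceil(11.1111) = 12; reading at tick 12 = 2 + 0.9*12 = 12.8000
clock 1: start=3, rate=0.8, needs 12-3 = 9; ticks = ceil(9/0.8) = ceil(11.2500) = 12; reading at tick 12 = 3 + 0.8*12 = 12.6000
clock 2: start=6, rate=0.9, needs 12-6 = 6; ticks = ceil(6/0.9) = ceil(6.6667) = 7; reading at tick 7 = 6 + 0.9*7 = 12.3000
Minimum tick count = 7; winners = [2]; smallest index = 2

Answer: 2 7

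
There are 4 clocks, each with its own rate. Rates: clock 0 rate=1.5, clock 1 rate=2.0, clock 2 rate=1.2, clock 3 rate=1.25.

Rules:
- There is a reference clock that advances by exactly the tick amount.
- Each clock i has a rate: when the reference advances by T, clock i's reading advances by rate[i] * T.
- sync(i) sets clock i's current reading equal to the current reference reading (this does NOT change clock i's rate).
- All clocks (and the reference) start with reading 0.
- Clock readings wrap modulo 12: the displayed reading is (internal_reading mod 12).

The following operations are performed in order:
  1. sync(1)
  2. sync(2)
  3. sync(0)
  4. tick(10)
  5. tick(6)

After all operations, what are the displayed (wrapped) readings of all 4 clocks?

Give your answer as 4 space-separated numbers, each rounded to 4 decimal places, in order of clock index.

After op 1 sync(1): ref=0.0000 raw=[0.0000 0.0000 0.0000 0.0000]
After op 2 sync(2): ref=0.0000 raw=[0.0000 0.0000 0.0000 0.0000]
After op 3 sync(0): ref=0.0000 raw=[0.0000 0.0000 0.0000 0.0000]
After op 4 tick(10): ref=10.0000 raw=[15.0000 20.0000 12.0000 12.5000]
After op 5 tick(6): ref=16.0000 raw=[24.0000 32.0000 19.2000 20.0000]
Wrap final raw readings (mod 12): 24.0000 mod 12 = 0.0000; 32.0000 mod 12 = 8.0000; 19.2000 mod 12 = 7.2000; 20.0000 mod 12 = 8.0000

Answer: 0.0000 8.0000 7.2000 8.0000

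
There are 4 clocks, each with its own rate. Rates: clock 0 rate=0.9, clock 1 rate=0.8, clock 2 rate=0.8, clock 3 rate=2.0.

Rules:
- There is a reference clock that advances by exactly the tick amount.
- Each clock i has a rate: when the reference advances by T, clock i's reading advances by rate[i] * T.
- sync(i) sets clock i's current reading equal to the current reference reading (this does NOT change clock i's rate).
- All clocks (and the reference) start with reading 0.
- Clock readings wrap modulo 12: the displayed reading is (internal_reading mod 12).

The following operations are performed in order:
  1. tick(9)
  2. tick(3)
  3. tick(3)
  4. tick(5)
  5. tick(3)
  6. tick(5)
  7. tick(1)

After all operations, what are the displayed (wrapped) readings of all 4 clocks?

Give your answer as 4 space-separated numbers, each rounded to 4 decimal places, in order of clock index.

Answer: 2.1000 11.2000 11.2000 10.0000

Derivation:
After op 1 tick(9): ref=9.0000 raw=[8.1000 7.2000 7.2000 18.0000]
After op 2 tick(3): ref=12.0000 raw=[10.8000 9.6000 9.6000 24.0000]
After op 3 tick(3): ref=15.0000 raw=[13.5000 12.0000 12.0000 30.0000]
After op 4 tick(5): ref=20.0000 raw=[18.0000 16.0000 16.0000 40.0000]
After op 5 tick(3): ref=23.0000 raw=[20.7000 18.4000 18.4000 46.0000]
After op 6 tick(5): ref=28.0000 raw=[25.2000 22.4000 22.4000 56.0000]
After op 7 tick(1): ref=29.0000 raw=[26.1000 23.2000 23.2000 58.0000]
Wrap final raw readings (mod 12): 26.1000 mod 12 = 2.1000; 23.2000 mod 12 = 11.2000; 23.2000 mod 12 = 11.2000; 58.0000 mod 12 = 10.0000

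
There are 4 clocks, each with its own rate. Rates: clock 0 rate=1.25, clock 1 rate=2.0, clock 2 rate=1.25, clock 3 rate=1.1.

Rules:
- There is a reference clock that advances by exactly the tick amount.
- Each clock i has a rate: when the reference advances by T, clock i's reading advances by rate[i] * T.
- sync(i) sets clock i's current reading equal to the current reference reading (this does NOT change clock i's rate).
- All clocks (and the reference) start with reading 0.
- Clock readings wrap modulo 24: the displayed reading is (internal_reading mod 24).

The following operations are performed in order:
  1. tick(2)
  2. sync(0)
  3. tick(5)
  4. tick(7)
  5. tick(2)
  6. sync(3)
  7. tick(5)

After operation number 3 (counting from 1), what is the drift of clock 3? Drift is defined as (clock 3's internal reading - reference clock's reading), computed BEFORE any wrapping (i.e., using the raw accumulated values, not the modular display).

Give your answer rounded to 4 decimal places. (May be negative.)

Answer: 0.7000

Derivation:
After op 1 tick(2): ref=2.0000 raw=[2.5000 4.0000 2.5000 2.2000]
After op 2 sync(0): ref=2.0000 raw=[2.0000 4.0000 2.5000 2.2000]
After op 3 tick(5): ref=7.0000 raw=[8.2500 14.0000 8.7500 7.7000]
Drift of clock 3 after op 3: 7.7000 - 7.0000 = 0.7000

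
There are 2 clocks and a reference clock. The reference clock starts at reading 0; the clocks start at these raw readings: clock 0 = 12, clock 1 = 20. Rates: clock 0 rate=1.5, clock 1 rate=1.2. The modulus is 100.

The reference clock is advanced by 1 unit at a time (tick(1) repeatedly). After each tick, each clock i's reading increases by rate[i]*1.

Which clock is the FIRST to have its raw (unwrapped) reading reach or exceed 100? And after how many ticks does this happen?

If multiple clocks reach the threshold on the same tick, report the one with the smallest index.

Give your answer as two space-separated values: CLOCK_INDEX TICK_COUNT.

Answer: 0 59

Derivation:
clock 0: start=12, rate=1.5, needs 100-12 = 88; ticks = ceil(88/1.5) = ceil(58.6667) = 59; reading at tick 59 = 12 + 1.5*59 = 100.5000
clock 1: start=20, rate=1.2, needs 100-20 = 80; ticks = ceil(80/1.2) = ceil(66.6667) = 67; reading at tick 67 = 20 + 1.2*67 = 100.4000
Minimum tick count = 59; winners = [0]; smallest index = 0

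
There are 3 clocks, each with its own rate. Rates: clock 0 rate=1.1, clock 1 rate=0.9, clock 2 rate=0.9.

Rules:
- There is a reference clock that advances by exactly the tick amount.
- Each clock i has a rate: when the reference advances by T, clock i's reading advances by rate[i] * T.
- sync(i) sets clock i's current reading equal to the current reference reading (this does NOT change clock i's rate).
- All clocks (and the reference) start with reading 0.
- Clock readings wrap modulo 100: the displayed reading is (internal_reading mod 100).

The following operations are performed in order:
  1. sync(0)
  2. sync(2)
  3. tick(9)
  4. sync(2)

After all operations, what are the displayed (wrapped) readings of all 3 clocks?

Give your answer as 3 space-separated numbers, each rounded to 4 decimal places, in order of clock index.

Answer: 9.9000 8.1000 9.0000

Derivation:
After op 1 sync(0): ref=0.0000 raw=[0.0000 0.0000 0.0000]
After op 2 sync(2): ref=0.0000 raw=[0.0000 0.0000 0.0000]
After op 3 tick(9): ref=9.0000 raw=[9.9000 8.1000 8.1000]
After op 4 sync(2): ref=9.0000 raw=[9.9000 8.1000 9.0000]
Wrap final raw readings (mod 100): 9.9000 mod 100 = 9.9000; 8.1000 mod 100 = 8.1000; 9.0000 mod 100 = 9.0000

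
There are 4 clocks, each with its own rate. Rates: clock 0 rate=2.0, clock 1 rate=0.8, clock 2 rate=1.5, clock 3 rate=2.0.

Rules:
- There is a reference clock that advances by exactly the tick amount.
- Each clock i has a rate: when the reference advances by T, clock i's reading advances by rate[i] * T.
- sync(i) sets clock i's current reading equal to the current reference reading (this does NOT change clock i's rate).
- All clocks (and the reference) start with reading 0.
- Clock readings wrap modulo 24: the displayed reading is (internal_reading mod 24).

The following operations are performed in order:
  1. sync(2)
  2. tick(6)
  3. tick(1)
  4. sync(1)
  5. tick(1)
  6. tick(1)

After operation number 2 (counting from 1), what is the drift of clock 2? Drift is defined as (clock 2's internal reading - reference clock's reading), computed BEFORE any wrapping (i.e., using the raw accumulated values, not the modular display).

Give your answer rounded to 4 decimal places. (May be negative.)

Answer: 3.0000

Derivation:
After op 1 sync(2): ref=0.0000 raw=[0.0000 0.0000 0.0000 0.0000]
After op 2 tick(6): ref=6.0000 raw=[12.0000 4.8000 9.0000 12.0000]
Drift of clock 2 after op 2: 9.0000 - 6.0000 = 3.0000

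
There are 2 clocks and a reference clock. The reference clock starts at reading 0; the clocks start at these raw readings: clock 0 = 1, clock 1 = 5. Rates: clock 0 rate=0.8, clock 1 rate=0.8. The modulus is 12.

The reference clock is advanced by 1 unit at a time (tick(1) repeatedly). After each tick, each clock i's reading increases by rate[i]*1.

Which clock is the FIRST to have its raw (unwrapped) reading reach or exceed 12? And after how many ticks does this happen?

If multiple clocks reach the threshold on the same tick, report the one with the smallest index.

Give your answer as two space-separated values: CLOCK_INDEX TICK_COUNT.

clock 0: start=1, rate=0.8, needs 12-1 = 11; ticks = ceil(11/0.8) = ceil(13.7500) = 14; reading at tick 14 = 1 + 0.8*14 = 12.2000
clock 1: start=5, rate=0.8, needs 12-5 = 7; ticks = ceil(7/0.8) = ceil(8.7500) = 9; reading at tick 9 = 5 + 0.8*9 = 12.2000
Minimum tick count = 9; winners = [1]; smallest index = 1

Answer: 1 9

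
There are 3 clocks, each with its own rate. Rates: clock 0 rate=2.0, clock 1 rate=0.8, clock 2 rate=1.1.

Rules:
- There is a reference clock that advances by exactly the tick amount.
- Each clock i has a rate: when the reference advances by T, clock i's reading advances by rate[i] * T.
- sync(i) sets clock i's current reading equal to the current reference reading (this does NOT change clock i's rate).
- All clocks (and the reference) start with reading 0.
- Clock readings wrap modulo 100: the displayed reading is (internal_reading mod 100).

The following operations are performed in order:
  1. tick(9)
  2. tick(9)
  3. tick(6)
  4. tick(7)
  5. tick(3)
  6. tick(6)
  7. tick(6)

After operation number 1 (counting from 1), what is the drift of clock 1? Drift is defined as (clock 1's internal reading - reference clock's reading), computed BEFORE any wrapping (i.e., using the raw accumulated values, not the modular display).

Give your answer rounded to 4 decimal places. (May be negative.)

After op 1 tick(9): ref=9.0000 raw=[18.0000 7.2000 9.9000]
Drift of clock 1 after op 1: 7.2000 - 9.0000 = -1.8000

Answer: -1.8000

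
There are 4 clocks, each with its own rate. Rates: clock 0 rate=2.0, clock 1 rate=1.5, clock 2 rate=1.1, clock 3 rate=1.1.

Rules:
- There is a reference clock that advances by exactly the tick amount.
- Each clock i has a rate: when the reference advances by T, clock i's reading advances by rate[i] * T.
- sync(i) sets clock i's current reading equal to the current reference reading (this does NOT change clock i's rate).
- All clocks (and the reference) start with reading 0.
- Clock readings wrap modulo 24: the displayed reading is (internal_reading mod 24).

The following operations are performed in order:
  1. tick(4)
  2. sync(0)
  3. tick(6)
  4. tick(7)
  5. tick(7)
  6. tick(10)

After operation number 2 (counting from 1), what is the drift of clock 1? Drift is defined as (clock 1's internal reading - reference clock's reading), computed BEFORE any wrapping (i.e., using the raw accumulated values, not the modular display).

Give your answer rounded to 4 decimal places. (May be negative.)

Answer: 2.0000

Derivation:
After op 1 tick(4): ref=4.0000 raw=[8.0000 6.0000 4.4000 4.4000]
After op 2 sync(0): ref=4.0000 raw=[4.0000 6.0000 4.4000 4.4000]
Drift of clock 1 after op 2: 6.0000 - 4.0000 = 2.0000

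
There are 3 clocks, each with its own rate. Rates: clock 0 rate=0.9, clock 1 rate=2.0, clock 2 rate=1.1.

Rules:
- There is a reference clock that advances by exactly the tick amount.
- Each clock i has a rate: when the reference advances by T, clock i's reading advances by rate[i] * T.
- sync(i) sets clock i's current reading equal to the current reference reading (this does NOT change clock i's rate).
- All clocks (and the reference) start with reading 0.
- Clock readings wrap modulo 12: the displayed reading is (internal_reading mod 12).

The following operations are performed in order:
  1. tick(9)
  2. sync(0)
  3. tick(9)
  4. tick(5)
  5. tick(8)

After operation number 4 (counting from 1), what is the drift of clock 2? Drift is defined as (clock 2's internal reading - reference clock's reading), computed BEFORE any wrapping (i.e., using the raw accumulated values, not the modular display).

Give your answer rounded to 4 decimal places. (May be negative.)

After op 1 tick(9): ref=9.0000 raw=[8.1000 18.0000 9.9000]
After op 2 sync(0): ref=9.0000 raw=[9.0000 18.0000 9.9000]
After op 3 tick(9): ref=18.0000 raw=[17.1000 36.0000 19.8000]
After op 4 tick(5): ref=23.0000 raw=[21.6000 46.0000 25.3000]
Drift of clock 2 after op 4: 25.3000 - 23.0000 = 2.3000

Answer: 2.3000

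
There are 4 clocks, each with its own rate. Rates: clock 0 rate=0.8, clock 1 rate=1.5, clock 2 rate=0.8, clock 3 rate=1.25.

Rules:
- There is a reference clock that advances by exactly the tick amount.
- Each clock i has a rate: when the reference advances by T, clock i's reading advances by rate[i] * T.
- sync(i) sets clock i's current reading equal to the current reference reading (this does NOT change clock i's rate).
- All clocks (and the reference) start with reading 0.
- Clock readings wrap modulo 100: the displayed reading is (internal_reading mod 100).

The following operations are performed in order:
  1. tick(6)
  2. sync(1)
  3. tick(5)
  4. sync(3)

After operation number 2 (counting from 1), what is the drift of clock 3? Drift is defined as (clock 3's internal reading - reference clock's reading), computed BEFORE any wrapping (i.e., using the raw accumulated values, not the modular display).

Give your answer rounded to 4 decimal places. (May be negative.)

Answer: 1.5000

Derivation:
After op 1 tick(6): ref=6.0000 raw=[4.8000 9.0000 4.8000 7.5000]
After op 2 sync(1): ref=6.0000 raw=[4.8000 6.0000 4.8000 7.5000]
Drift of clock 3 after op 2: 7.5000 - 6.0000 = 1.5000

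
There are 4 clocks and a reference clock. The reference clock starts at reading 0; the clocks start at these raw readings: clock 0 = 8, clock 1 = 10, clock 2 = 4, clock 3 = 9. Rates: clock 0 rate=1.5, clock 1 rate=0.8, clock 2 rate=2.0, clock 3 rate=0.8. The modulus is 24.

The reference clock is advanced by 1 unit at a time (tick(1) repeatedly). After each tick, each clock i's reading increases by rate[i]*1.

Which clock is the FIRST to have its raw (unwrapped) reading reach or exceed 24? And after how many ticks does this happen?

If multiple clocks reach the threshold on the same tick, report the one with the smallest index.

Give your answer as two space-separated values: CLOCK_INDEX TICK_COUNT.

clock 0: start=8, rate=1.5, needs 24-8 = 16; ticks = ceil(16/1.5) = ceil(10.6667) = 11; reading at tick 11 = 8 + 1.5*11 = 24.5000
clock 1: start=10, rate=0.8, needs 24-10 = 14; ticks = ceil(14/0.8) = ceil(17.5000) = 18; reading at tick 18 = 10 + 0.8*18 = 24.4000
clock 2: start=4, rate=2.0, needs 24-4 = 20; ticks = ceil(20/2.0) = ceil(10.0000) = 10; reading at tick 10 = 4 + 2.0*10 = 24.0000
clock 3: start=9, rate=0.8, needs 24-9 = 15; ticks = ceil(15/0.8) = ceil(18.7500) = 19; reading at tick 19 = 9 + 0.8*19 = 24.2000
Minimum tick count = 10; winners = [2]; smallest index = 2

Answer: 2 10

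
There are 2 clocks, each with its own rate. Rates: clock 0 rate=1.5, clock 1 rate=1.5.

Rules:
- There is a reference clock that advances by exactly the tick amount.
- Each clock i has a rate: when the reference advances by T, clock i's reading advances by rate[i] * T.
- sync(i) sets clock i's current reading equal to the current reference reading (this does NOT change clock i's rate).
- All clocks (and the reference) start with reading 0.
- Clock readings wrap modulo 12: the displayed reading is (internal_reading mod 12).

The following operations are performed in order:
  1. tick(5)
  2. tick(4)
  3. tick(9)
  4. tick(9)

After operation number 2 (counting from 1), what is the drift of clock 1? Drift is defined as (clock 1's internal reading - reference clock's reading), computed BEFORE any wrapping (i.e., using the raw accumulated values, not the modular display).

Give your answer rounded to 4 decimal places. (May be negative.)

Answer: 4.5000

Derivation:
After op 1 tick(5): ref=5.0000 raw=[7.5000 7.5000]
After op 2 tick(4): ref=9.0000 raw=[13.5000 13.5000]
Drift of clock 1 after op 2: 13.5000 - 9.0000 = 4.5000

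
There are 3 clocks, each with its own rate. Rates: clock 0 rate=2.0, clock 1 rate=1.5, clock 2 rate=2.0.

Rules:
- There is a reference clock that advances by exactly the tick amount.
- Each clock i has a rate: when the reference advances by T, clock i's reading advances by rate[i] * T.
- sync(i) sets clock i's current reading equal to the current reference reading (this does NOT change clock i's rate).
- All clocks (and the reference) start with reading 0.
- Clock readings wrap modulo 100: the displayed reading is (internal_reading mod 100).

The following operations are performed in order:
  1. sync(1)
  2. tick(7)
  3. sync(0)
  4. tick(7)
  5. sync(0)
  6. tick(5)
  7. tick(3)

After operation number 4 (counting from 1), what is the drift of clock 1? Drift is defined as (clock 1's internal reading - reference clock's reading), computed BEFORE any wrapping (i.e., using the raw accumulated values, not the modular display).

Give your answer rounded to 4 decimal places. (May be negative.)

After op 1 sync(1): ref=0.0000 raw=[0.0000 0.0000 0.0000]
After op 2 tick(7): ref=7.0000 raw=[14.0000 10.5000 14.0000]
After op 3 sync(0): ref=7.0000 raw=[7.0000 10.5000 14.0000]
After op 4 tick(7): ref=14.0000 raw=[21.0000 21.0000 28.0000]
Drift of clock 1 after op 4: 21.0000 - 14.0000 = 7.0000

Answer: 7.0000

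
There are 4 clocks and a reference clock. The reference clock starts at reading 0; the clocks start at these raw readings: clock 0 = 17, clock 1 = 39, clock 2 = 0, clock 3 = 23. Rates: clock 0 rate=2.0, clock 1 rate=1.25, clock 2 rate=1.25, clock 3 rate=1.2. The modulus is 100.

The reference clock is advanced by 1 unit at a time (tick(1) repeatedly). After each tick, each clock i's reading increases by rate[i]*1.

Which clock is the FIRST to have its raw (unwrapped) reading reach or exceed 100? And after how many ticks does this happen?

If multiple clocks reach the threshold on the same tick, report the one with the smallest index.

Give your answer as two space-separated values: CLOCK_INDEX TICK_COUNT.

clock 0: start=17, rate=2.0, needs 100-17 = 83; ticks = ceil(83/2.0) = ceil(41.5000) = 42; reading at tick 42 = 17 + 2.0*42 = 101.0000
clock 1: start=39, rate=1.25, needs 100-39 = 61; ticks = ceil(61/1.25) = ceil(48.8000) = 49; reading at tick 49 = 39 + 1.25*49 = 100.2500
clock 2: start=0, rate=1.25, needs 100-0 = 100; ticks = ceil(100/1.25) = ceil(80.0000) = 80; reading at tick 80 = 0 + 1.25*80 = 100.0000
clock 3: start=23, rate=1.2, needs 100-23 = 77; ticks = ceil(77/1.2) = ceil(64.1667) = 65; reading at tick 65 = 23 + 1.2*65 = 101.0000
Minimum tick count = 42; winners = [0]; smallest index = 0

Answer: 0 42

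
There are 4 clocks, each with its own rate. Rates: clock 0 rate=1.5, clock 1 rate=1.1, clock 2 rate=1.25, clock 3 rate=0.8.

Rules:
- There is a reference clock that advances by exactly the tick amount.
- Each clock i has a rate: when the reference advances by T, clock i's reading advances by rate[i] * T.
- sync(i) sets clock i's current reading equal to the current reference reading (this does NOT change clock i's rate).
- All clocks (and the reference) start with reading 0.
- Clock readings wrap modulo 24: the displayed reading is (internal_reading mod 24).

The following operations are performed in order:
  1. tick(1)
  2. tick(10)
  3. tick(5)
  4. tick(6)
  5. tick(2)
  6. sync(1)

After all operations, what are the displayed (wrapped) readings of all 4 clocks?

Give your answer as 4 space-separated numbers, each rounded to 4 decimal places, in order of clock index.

After op 1 tick(1): ref=1.0000 raw=[1.5000 1.1000 1.2500 0.8000]
After op 2 tick(10): ref=11.0000 raw=[16.5000 12.1000 13.7500 8.8000]
After op 3 tick(5): ref=16.0000 raw=[24.0000 17.6000 20.0000 12.8000]
After op 4 tick(6): ref=22.0000 raw=[33.0000 24.2000 27.5000 17.6000]
After op 5 tick(2): ref=24.0000 raw=[36.0000 26.4000 30.0000 19.2000]
After op 6 sync(1): ref=24.0000 raw=[36.0000 24.0000 30.0000 19.2000]
Wrap final raw readings (mod 24): 36.0000 mod 24 = 12.0000; 24.0000 mod 24 = 0.0000; 30.0000 mod 24 = 6.0000; 19.2000 mod 24 = 19.2000

Answer: 12.0000 0.0000 6.0000 19.2000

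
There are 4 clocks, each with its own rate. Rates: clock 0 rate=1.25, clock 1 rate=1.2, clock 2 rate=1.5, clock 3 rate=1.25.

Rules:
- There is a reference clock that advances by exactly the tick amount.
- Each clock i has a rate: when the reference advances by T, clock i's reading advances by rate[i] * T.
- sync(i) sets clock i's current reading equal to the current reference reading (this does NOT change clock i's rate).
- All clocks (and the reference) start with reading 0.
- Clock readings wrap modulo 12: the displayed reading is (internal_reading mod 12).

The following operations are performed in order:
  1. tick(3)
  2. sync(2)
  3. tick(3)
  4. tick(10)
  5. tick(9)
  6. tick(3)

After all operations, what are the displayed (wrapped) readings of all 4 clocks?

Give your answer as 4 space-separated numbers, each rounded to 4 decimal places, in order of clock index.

Answer: 11.0000 9.6000 4.5000 11.0000

Derivation:
After op 1 tick(3): ref=3.0000 raw=[3.7500 3.6000 4.5000 3.7500]
After op 2 sync(2): ref=3.0000 raw=[3.7500 3.6000 3.0000 3.7500]
After op 3 tick(3): ref=6.0000 raw=[7.5000 7.2000 7.5000 7.5000]
After op 4 tick(10): ref=16.0000 raw=[20.0000 19.2000 22.5000 20.0000]
After op 5 tick(9): ref=25.0000 raw=[31.2500 30.0000 36.0000 31.2500]
After op 6 tick(3): ref=28.0000 raw=[35.0000 33.6000 40.5000 35.0000]
Wrap final raw readings (mod 12): 35.0000 mod 12 = 11.0000; 33.6000 mod 12 = 9.6000; 40.5000 mod 12 = 4.5000; 35.0000 mod 12 = 11.0000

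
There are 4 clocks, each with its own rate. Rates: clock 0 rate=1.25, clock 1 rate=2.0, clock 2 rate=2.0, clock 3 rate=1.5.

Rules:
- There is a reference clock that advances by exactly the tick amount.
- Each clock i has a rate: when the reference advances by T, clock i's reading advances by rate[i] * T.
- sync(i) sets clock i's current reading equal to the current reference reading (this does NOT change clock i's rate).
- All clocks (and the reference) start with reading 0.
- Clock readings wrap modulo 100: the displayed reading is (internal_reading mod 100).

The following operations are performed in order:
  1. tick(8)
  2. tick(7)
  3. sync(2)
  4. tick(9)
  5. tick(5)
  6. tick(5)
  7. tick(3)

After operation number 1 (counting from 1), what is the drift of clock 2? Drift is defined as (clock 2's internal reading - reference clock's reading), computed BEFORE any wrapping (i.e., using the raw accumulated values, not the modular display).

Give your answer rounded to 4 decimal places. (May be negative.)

Answer: 8.0000

Derivation:
After op 1 tick(8): ref=8.0000 raw=[10.0000 16.0000 16.0000 12.0000]
Drift of clock 2 after op 1: 16.0000 - 8.0000 = 8.0000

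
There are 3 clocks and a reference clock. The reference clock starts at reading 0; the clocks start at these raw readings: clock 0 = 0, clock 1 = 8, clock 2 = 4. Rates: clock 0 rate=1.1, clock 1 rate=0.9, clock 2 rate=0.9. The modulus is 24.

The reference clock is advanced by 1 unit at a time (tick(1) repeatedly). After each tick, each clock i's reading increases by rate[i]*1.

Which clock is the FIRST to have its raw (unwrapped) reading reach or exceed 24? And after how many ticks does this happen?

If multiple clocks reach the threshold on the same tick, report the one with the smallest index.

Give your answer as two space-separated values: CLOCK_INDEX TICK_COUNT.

clock 0: start=0, rate=1.1, needs 24-0 = 24; ticks = ceil(24/1.1) = ceil(21.8182) = 22; reading at tick 22 = 0 + 1.1*22 = 24.2000
clock 1: start=8, rate=0.9, needs 24-8 = 16; ticks = ceil(16/0.9) = ceil(17.7778) = 18; reading at tick 18 = 8 + 0.9*18 = 24.2000
clock 2: start=4, rate=0.9, needs 24-4 = 20; ticks = ceil(20/0.9) = ceil(22.2222) = 23; reading at tick 23 = 4 + 0.9*23 = 24.7000
Minimum tick count = 18; winners = [1]; smallest index = 1

Answer: 1 18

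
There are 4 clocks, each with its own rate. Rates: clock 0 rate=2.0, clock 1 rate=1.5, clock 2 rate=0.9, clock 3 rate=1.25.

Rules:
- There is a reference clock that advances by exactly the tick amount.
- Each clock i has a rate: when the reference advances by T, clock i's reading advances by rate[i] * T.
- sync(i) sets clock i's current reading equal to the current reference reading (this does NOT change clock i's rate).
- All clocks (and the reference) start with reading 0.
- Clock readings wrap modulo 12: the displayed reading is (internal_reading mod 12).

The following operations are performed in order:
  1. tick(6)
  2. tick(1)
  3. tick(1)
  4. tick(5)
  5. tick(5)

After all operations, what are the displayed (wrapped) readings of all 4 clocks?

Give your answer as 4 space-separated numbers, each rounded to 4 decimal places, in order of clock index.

Answer: 0.0000 3.0000 4.2000 10.5000

Derivation:
After op 1 tick(6): ref=6.0000 raw=[12.0000 9.0000 5.4000 7.5000]
After op 2 tick(1): ref=7.0000 raw=[14.0000 10.5000 6.3000 8.7500]
After op 3 tick(1): ref=8.0000 raw=[16.0000 12.0000 7.2000 10.0000]
After op 4 tick(5): ref=13.0000 raw=[26.0000 19.5000 11.7000 16.2500]
After op 5 tick(5): ref=18.0000 raw=[36.0000 27.0000 16.2000 22.5000]
Wrap final raw readings (mod 12): 36.0000 mod 12 = 0.0000; 27.0000 mod 12 = 3.0000; 16.2000 mod 12 = 4.2000; 22.5000 mod 12 = 10.5000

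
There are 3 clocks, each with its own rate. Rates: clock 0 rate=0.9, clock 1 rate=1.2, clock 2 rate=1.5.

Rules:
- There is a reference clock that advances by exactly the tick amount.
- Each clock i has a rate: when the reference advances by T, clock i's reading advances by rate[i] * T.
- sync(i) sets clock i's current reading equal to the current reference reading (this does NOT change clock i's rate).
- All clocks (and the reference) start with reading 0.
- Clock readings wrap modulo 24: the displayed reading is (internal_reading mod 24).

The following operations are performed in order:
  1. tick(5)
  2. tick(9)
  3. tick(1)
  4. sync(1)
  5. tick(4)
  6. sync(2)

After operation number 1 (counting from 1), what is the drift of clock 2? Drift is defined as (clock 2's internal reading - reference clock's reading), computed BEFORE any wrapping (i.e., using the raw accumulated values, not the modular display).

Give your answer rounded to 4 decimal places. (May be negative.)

After op 1 tick(5): ref=5.0000 raw=[4.5000 6.0000 7.5000]
Drift of clock 2 after op 1: 7.5000 - 5.0000 = 2.5000

Answer: 2.5000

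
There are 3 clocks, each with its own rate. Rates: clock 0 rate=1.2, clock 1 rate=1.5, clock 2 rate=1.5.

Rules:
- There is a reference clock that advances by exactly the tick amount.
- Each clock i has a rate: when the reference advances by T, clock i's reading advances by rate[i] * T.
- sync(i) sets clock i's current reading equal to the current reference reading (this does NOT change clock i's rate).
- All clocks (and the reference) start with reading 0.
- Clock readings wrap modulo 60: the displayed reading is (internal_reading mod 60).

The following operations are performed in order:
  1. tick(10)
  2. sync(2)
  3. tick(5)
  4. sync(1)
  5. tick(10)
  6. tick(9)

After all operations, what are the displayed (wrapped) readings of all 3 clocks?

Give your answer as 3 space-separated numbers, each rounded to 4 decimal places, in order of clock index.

Answer: 40.8000 43.5000 46.0000

Derivation:
After op 1 tick(10): ref=10.0000 raw=[12.0000 15.0000 15.0000]
After op 2 sync(2): ref=10.0000 raw=[12.0000 15.0000 10.0000]
After op 3 tick(5): ref=15.0000 raw=[18.0000 22.5000 17.5000]
After op 4 sync(1): ref=15.0000 raw=[18.0000 15.0000 17.5000]
After op 5 tick(10): ref=25.0000 raw=[30.0000 30.0000 32.5000]
After op 6 tick(9): ref=34.0000 raw=[40.8000 43.5000 46.0000]
Wrap final raw readings (mod 60): 40.8000 mod 60 = 40.8000; 43.5000 mod 60 = 43.5000; 46.0000 mod 60 = 46.0000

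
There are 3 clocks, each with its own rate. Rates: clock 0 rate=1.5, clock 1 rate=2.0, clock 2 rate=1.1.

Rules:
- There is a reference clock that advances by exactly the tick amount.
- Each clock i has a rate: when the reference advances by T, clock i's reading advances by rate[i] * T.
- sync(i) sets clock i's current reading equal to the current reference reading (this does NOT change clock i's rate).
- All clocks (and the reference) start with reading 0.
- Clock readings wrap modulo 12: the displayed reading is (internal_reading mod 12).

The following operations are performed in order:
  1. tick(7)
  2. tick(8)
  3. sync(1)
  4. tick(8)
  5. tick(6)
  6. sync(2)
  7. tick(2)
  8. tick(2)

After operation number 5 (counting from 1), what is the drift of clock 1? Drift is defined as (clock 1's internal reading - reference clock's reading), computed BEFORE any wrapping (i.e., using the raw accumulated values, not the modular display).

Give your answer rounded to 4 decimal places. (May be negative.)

Answer: 14.0000

Derivation:
After op 1 tick(7): ref=7.0000 raw=[10.5000 14.0000 7.7000]
After op 2 tick(8): ref=15.0000 raw=[22.5000 30.0000 16.5000]
After op 3 sync(1): ref=15.0000 raw=[22.5000 15.0000 16.5000]
After op 4 tick(8): ref=23.0000 raw=[34.5000 31.0000 25.3000]
After op 5 tick(6): ref=29.0000 raw=[43.5000 43.0000 31.9000]
Drift of clock 1 after op 5: 43.0000 - 29.0000 = 14.0000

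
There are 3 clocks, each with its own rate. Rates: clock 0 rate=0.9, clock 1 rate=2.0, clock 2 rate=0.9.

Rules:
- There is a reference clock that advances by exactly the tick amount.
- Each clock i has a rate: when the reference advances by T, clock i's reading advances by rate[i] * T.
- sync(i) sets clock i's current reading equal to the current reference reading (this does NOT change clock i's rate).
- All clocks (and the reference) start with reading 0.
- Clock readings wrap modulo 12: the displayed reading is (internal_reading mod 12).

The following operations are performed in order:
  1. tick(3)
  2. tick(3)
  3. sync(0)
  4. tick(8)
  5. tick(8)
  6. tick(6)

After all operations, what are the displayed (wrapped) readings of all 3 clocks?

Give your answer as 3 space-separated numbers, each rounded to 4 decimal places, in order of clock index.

Answer: 1.8000 8.0000 1.2000

Derivation:
After op 1 tick(3): ref=3.0000 raw=[2.7000 6.0000 2.7000]
After op 2 tick(3): ref=6.0000 raw=[5.4000 12.0000 5.4000]
After op 3 sync(0): ref=6.0000 raw=[6.0000 12.0000 5.4000]
After op 4 tick(8): ref=14.0000 raw=[13.2000 28.0000 12.6000]
After op 5 tick(8): ref=22.0000 raw=[20.4000 44.0000 19.8000]
After op 6 tick(6): ref=28.0000 raw=[25.8000 56.0000 25.2000]
Wrap final raw readings (mod 12): 25.8000 mod 12 = 1.8000; 56.0000 mod 12 = 8.0000; 25.2000 mod 12 = 1.2000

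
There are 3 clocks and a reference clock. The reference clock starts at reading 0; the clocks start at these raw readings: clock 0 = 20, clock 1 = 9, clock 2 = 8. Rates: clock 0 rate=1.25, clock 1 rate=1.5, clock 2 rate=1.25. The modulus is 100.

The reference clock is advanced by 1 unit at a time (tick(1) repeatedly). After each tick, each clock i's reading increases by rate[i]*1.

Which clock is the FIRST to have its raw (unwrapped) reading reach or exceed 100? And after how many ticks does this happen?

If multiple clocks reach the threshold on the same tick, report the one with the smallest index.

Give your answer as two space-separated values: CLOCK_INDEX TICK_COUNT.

Answer: 1 61

Derivation:
clock 0: start=20, rate=1.25, needs 100-20 = 80; ticks = ceil(80/1.25) = ceil(64.0000) = 64; reading at tick 64 = 20 + 1.25*64 = 100.0000
clock 1: start=9, rate=1.5, needs 100-9 = 91; ticks = ceil(91/1.5) = ceil(60.6667) = 61; reading at tick 61 = 9 + 1.5*61 = 100.5000
clock 2: start=8, rate=1.25, needs 100-8 = 92; ticks = ceil(92/1.25) = ceil(73.6000) = 74; reading at tick 74 = 8 + 1.25*74 = 100.5000
Minimum tick count = 61; winners = [1]; smallest index = 1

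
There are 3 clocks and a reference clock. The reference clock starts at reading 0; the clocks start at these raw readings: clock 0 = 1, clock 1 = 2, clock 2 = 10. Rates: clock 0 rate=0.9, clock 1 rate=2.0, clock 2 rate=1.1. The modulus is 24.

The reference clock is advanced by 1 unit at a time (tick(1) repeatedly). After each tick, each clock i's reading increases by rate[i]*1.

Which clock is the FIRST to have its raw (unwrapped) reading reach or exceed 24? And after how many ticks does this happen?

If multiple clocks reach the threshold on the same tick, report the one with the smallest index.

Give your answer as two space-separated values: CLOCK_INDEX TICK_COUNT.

Answer: 1 11

Derivation:
clock 0: start=1, rate=0.9, needs 24-1 = 23; ticks = ceil(23/0.9) = ceil(25.5556) = 26; reading at tick 26 = 1 + 0.9*26 = 24.4000
clock 1: start=2, rate=2.0, needs 24-2 = 22; ticks = ceil(22/2.0) = ceil(11.0000) = 11; reading at tick 11 = 2 + 2.0*11 = 24.0000
clock 2: start=10, rate=1.1, needs 24-10 = 14; ticks = ceil(14/1.1) = ceil(12.7273) = 13; reading at tick 13 = 10 + 1.1*13 = 24.3000
Minimum tick count = 11; winners = [1]; smallest index = 1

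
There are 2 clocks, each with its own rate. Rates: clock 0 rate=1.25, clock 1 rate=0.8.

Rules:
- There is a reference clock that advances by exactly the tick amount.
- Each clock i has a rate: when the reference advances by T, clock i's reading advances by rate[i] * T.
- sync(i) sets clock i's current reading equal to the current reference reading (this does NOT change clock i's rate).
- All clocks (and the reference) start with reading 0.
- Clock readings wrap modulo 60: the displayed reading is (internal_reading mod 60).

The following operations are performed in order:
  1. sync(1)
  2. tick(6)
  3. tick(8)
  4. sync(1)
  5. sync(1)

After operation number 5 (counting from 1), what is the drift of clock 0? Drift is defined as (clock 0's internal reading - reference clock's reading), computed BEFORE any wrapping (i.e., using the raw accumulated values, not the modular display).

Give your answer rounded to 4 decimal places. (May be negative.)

After op 1 sync(1): ref=0.0000 raw=[0.0000 0.0000]
After op 2 tick(6): ref=6.0000 raw=[7.5000 4.8000]
After op 3 tick(8): ref=14.0000 raw=[17.5000 11.2000]
After op 4 sync(1): ref=14.0000 raw=[17.5000 14.0000]
After op 5 sync(1): ref=14.0000 raw=[17.5000 14.0000]
Drift of clock 0 after op 5: 17.5000 - 14.0000 = 3.5000

Answer: 3.5000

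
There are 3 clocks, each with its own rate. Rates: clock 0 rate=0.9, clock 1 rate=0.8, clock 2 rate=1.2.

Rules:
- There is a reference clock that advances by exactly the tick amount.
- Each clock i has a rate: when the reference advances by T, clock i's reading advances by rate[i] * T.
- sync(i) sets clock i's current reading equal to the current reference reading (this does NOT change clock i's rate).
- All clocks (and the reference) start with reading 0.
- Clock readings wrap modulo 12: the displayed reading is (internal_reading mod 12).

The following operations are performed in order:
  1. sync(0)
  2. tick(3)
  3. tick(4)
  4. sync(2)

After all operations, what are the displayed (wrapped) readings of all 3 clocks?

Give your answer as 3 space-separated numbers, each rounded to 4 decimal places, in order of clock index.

After op 1 sync(0): ref=0.0000 raw=[0.0000 0.0000 0.0000]
After op 2 tick(3): ref=3.0000 raw=[2.7000 2.4000 3.6000]
After op 3 tick(4): ref=7.0000 raw=[6.3000 5.6000 8.4000]
After op 4 sync(2): ref=7.0000 raw=[6.3000 5.6000 7.0000]
Wrap final raw readings (mod 12): 6.3000 mod 12 = 6.3000; 5.6000 mod 12 = 5.6000; 7.0000 mod 12 = 7.0000

Answer: 6.3000 5.6000 7.0000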